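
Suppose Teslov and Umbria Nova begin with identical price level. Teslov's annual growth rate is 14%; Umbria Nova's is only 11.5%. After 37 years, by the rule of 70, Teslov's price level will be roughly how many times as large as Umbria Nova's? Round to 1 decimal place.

around 2.5 times

Teslov pulls ahead at 2.5 pp per year, so the ratio doubles every 70/2.5 ≈ 28.00 years.
In 37 years that's 1.32 doublings: 2^1.32 ≈ 2.5.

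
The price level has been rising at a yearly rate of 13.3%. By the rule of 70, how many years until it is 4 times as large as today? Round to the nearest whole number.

approximately 11 years

Doubling time ≈ 70/13.3 = 5.26 years.
4× is 2 doublings, so 2 × 5.26 ≈ 11 years.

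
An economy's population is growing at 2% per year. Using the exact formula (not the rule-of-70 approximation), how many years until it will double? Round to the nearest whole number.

t = ln(2) / ln(1 + 0.02) = 0.6931 / 0.019803 ≈ 35.00.
≈ 35 years.

35 years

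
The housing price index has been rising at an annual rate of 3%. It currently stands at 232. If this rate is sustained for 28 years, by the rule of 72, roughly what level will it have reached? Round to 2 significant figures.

≈ 520

It doubles every 72/3 ≈ 24.00 years, so 28 years is 1.17 doublings.
2^1.17 ≈ 2.25; 232 × 2.25 ≈ 520.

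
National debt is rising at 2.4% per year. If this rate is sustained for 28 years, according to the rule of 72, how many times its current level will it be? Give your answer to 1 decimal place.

Doubles every ≈ 30.00 years (72/2.4).
28 years is 0.93 doublings; 2^0.93 ≈ 1.9×.

≈ 1.9 times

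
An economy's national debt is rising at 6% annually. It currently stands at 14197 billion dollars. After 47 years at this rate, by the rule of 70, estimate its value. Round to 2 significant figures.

about 230000 billion dollars

It doubles every 70/6 ≈ 11.67 years, so 47 years is 4.03 doublings.
2^4.03 ≈ 16.34; 14197 × 16.34 ≈ 230000 billion dollars.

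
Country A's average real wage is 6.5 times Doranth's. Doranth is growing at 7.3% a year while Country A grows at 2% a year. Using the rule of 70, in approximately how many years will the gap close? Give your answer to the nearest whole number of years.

The growth-rate gap is 7.3% − 2% = 5.3 percentage points.
So the ratio between them halves every 70/5.3 ≈ 13.21 years.
A 6.5 times gap takes log₂(6.5) ≈ 2.70 halvings to close: 2.70 × 13.21 ≈ 36 years.

about 36 years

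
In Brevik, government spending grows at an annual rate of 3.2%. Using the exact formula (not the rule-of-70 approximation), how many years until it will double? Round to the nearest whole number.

t = ln(2) / ln(1 + 0.032) = 0.6931 / 0.031499 ≈ 22.00.
≈ 22 years.

22 years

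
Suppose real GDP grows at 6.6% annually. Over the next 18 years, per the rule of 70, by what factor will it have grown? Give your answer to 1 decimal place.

≈ 3.2 times

Doubling time ≈ 70/6.6 = 10.61 years.
18 years / 10.61 ≈ 1.70 doublings → factor 2^1.70 ≈ 3.2.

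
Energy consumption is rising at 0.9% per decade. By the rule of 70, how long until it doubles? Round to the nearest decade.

70/0.9 ≈ 77.78, so it doubles roughly every 78 decades.

≈ 78 decades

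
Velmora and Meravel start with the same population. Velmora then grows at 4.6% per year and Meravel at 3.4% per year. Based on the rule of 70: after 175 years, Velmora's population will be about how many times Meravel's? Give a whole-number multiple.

8 times

Only the 1.2-point difference matters.
70/1.2 ≈ 58.33 years per doubling of the ratio; 175 years gives 3.00 doublings, so ≈ 8×.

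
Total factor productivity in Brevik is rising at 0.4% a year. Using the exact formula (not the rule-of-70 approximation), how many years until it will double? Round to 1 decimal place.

173.6 years

t = ln(2) / ln(1 + 0.004) = 0.6931 / 0.003992 ≈ 173.62.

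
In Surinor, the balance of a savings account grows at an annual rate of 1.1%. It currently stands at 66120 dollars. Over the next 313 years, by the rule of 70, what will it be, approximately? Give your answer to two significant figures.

approximately 2000000 dollars

Doubling time ≈ 70/1.1 = 63.64 years.
313 years is 313/63.64 ≈ 4.92 doublings, a factor of 2^4.92 ≈ 30.27.
66120 × 30.27 ≈ 2000000 dollars.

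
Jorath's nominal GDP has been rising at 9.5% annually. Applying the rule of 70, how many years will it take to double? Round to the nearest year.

At 9.5%, doubling takes about 70/9.5 = 7.37 years.

about 7 years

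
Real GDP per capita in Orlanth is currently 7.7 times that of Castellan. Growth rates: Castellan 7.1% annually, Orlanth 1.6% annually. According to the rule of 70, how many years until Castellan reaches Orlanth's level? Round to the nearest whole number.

Castellan gains on Orlanth at 7.1% − 1.6% = 5.5 points a year.
At that relative rate the gap halves every 70/5.5 ≈ 12.73 years.
A 7.7 times gap takes log₂(7.7) ≈ 2.94 halvings to close: 2.94 × 12.73 ≈ 37 years.

37 years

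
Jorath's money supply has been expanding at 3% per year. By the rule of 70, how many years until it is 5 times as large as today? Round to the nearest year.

At 3% it doubles every 70/3 ≈ 23.33 years.
5× is log₂ 5 ≈ 2.32 doublings, so ≈ 2.32 × 23.33 = 54 years.

roughly 54 years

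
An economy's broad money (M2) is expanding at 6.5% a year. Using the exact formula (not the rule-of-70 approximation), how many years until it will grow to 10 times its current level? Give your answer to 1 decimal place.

36.6 years

t = ln(10) / ln(1 + 0.065) = 2.3026 / 0.062975 ≈ 36.56.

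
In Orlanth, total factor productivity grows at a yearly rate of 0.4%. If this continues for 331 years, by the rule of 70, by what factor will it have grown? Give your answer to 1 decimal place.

≈ 3.7 times

Doubles every ≈ 175.00 years (70/0.4).
331 years is 1.89 doublings; 2^1.89 ≈ 3.7×.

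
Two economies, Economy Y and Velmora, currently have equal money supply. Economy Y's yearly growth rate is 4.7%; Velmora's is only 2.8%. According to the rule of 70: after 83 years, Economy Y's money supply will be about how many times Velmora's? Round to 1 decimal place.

about 4.8 times

Only the 1.9-point difference matters.
70/1.9 ≈ 36.84 years per doubling of the ratio; 83 years gives 2.25 doublings, so ≈ 4.8×.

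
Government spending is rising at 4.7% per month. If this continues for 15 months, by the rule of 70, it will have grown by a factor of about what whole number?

about 2 times

Doubling time ≈ 70/4.7 = 14.89 months.
15/14.89 ≈ 1 doubling, so about 2^1 = 2×.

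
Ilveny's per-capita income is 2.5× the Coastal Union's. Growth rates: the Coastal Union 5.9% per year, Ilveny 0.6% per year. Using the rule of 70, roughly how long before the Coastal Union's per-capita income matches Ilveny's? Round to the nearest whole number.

approximately 17 years

the Coastal Union gains on Ilveny at 5.9% − 0.6% = 5.3 points a year.
At that relative rate the gap halves every 70/5.3 ≈ 13.21 years.
A 2.5× gap takes log₂(2.5) ≈ 1.32 halvings to close: 1.32 × 13.21 ≈ 17 years.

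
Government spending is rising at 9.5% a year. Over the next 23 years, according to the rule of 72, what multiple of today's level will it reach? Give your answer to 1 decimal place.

Doubles every ≈ 7.58 years (72/9.5).
23 years is 3.03 doublings; 2^3.03 ≈ 8.2×.

≈ 8.2 times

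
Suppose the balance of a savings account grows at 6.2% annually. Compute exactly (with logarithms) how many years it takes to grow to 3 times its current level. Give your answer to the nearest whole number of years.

18 years

t = ln(3) / ln(1 + 0.062) = 1.0986 / 0.060154 ≈ 18.26.
≈ 18 years.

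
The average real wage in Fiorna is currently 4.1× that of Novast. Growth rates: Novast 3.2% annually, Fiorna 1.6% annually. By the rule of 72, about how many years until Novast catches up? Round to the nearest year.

approximately 92 years

What matters is the difference: 1.6 pp.
Rule of 72 on the gap: the ratio halves every 72/1.6 ≈ 45.00 years.
A 4.1× gap takes log₂(4.1) ≈ 2.04 halvings to close: 2.04 × 45.00 ≈ 92 years.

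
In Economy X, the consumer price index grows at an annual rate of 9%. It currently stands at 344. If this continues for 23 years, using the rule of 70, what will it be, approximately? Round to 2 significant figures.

Doubling time ≈ 70/9 = 7.78 years.
23 years is 23/7.78 ≈ 2.96 doublings, a factor of 2^2.96 ≈ 7.78.
344 × 7.78 ≈ 2700.

2700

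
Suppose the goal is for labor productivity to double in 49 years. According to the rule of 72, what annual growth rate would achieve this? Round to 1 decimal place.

around 1.5%

72 / 49 ≈ 1.47, so about 1.5% a year.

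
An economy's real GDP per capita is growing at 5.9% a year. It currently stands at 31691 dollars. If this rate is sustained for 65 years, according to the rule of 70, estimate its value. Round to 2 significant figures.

Doubling time ≈ 70/5.9 = 11.86 years.
65 years is 65/11.86 ≈ 5.48 doublings, a factor of 2^5.48 ≈ 44.63.
31691 × 44.63 ≈ 1400000 dollars.

around 1400000 dollars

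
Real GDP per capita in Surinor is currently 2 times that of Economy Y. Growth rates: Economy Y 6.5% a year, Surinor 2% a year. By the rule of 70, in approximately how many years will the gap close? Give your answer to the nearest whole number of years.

approximately 16 years

Economy Y gains on Surinor at 6.5% − 2% = 4.5 points a year.
At that relative rate the gap halves every 70/4.5 ≈ 15.56 years.
A 2 times gap closes after 1 halving: 1 × 15.56 ≈ 16 years.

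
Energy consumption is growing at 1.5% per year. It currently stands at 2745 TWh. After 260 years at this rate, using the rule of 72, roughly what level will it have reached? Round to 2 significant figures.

approximately 120000 TWh

Doubling time ≈ 72/1.5 = 48.00 years.
260 years is 260/48.00 ≈ 5.42 doublings, a factor of 2^5.42 ≈ 42.81.
2745 × 42.81 ≈ 120000 TWh.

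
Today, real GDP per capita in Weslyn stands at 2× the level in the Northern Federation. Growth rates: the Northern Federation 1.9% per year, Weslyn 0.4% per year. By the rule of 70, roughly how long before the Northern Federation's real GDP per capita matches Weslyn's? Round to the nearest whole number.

around 47 years

What matters is the difference: 1.5 pp.
Rule of 70 on the gap: the ratio halves every 70/1.5 ≈ 46.67 years.
A 2× gap closes after 1 halving: 1 × 46.67 ≈ 47 years.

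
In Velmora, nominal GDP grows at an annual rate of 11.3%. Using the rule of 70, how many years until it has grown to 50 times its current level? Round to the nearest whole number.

approximately 35 years

At 11.3% it doubles every 70/11.3 ≈ 6.19 years.
50× is log₂ 50 ≈ 5.64 doublings, so ≈ 5.64 × 6.19 = 35 years.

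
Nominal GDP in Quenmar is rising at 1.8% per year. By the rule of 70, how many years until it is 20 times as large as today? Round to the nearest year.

roughly 168 years

One doubling takes 70/1.8 = 38.89 years.
Reaching 20× takes log₂(20) ≈ 4.32 doublings.
4.32 × 38.89 ≈ 168 years.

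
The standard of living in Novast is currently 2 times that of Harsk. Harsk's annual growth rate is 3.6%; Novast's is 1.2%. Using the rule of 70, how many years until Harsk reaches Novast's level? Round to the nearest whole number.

What matters is the difference: 2.4 pp.
Rule of 70 on the gap: the ratio halves every 70/2.4 ≈ 29.17 years.
A 2 times gap closes after 1 halving: 1 × 29.17 ≈ 29 years.

around 29 years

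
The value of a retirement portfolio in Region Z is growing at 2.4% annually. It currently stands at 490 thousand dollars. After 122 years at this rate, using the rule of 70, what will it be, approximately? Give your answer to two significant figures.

8900 thousand dollars

Doubling time ≈ 70/2.4 = 29.17 years.
122 years is 122/29.17 ≈ 4.18 doublings, a factor of 2^4.18 ≈ 18.13.
490 × 18.13 ≈ 8900 thousand dollars.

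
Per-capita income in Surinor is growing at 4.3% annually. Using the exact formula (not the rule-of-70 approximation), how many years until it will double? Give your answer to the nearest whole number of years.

t = ln(2) / ln(1 + 0.043) = 0.6931 / 0.042101 ≈ 16.46.
≈ 16 years.

16 years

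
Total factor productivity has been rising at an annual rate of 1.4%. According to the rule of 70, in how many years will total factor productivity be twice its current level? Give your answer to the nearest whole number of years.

Doubling time ≈ 70 / 1.4 = 50.00 years.

≈ 50 years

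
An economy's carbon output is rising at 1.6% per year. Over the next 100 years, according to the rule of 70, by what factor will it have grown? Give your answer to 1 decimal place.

Doubles every ≈ 43.75 years (70/1.6).
100 years is 2.29 doublings; 2^2.29 ≈ 4.9×.

roughly 4.9 times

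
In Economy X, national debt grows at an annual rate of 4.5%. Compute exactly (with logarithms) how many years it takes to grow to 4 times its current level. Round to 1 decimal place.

31.5 years

t = ln(4) / ln(1 + 0.045) = 1.3863 / 0.044017 ≈ 31.49.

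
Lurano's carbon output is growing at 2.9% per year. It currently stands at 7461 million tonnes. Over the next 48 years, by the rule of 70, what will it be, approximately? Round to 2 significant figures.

It doubles every 70/2.9 ≈ 24.14 years, so 48 years is 1.99 doublings.
2^1.99 ≈ 3.97; 7461 × 3.97 ≈ 30000 million tonnes.

30000 million tonnes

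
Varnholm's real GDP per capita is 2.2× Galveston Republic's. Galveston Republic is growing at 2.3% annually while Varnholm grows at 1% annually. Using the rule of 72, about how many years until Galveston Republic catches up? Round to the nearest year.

What matters is the difference: 1.3 pp.
Rule of 72 on the gap: the ratio halves every 72/1.3 ≈ 55.38 years.
A 2.2× gap takes log₂(2.2) ≈ 1.14 halvings to close: 1.14 × 55.38 ≈ 63 years.

63 years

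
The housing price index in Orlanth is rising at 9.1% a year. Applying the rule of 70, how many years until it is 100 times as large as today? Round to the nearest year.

51 years

At 9.1% it doubles every 70/9.1 ≈ 7.69 years.
Reaching 100× takes log₂(100) ≈ 6.64 doublings.
6.64 × 7.69 ≈ 51 years.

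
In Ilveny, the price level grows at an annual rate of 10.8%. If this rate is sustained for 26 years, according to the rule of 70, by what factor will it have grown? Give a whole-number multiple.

≈ 16 times

At 10.8% one doubling takes ≈ 6.48 years; 26 years is 4 of them, so ×16.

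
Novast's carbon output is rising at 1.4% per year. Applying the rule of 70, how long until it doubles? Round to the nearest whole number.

70/1.4 ≈ 50.00, so it doubles roughly every 50 years.

roughly 50 years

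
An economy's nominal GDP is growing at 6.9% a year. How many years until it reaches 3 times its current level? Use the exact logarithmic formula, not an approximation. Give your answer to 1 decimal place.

t = ln(3) / ln(1 + 0.069) = 1.0986 / 0.066724 ≈ 16.46.

16.5 years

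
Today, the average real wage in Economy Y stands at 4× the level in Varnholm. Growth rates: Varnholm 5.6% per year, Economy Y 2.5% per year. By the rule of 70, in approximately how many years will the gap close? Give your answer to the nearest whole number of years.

about 45 years

What matters is the difference: 3.1 pp.
Rule of 70 on the gap: the ratio halves every 70/3.1 ≈ 22.58 years.
A 4× gap closes after 2 halvings: 2 × 22.58 ≈ 45 years.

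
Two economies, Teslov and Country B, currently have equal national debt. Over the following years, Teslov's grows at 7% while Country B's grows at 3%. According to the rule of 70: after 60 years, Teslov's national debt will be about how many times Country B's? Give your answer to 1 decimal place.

Only the 4-point difference matters.
70/4 ≈ 17.50 years per doubling of the ratio; 60 years gives 3.43 doublings, so ≈ 10.8×.

roughly 10.8 times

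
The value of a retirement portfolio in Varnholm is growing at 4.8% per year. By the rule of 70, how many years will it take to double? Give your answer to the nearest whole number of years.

≈ 15 years

Doubling time ≈ 70 / 4.8 = 14.58 years.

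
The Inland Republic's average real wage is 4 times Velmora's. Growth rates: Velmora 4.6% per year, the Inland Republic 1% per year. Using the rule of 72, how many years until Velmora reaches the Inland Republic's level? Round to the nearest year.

Velmora gains on the Inland Republic at 4.6% − 1% = 3.6 points a year.
At that relative rate the gap halves every 72/3.6 ≈ 20.00 years.
A 4 times gap closes after 2 halvings: 2 × 20.00 ≈ 40 years.

around 40 years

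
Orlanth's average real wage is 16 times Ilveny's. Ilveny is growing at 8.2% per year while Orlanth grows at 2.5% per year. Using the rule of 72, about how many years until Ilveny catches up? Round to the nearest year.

roughly 51 years

What matters is the difference: 5.7 pp.
Rule of 72 on the gap: the ratio halves every 72/5.7 ≈ 12.63 years.
A 16 times gap closes after 4 halvings: 4 × 12.63 ≈ 51 years.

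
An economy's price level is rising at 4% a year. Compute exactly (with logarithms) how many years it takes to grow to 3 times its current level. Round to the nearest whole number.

28 years

t = ln(3) / ln(1 + 0.04) = 1.0986 / 0.039221 ≈ 28.01.
≈ 28 years.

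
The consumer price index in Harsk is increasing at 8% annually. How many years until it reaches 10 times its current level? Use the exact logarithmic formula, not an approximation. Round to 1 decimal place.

29.9 years

t = ln(10) / ln(1 + 0.08) = 2.3026 / 0.076961 ≈ 29.92.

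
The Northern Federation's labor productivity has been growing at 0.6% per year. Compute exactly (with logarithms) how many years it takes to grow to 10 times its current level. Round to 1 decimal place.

t = ln(10) / ln(1 + 0.006) = 2.3026 / 0.005982 ≈ 384.92.

384.9 years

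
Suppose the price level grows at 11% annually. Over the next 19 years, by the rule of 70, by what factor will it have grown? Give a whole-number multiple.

At 11% one doubling takes ≈ 6.36 years; 19 years is 3 of them, so ×8.

≈ 8 times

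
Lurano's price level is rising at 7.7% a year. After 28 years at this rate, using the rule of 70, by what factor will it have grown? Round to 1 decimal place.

Doubles every ≈ 9.09 years (70/7.7).
28 years is 3.08 doublings; 2^3.08 ≈ 8.5×.

≈ 8.5 times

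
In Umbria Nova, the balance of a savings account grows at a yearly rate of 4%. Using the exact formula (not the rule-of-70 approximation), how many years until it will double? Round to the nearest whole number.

t = ln(2) / ln(1 + 0.04) = 0.6931 / 0.039221 ≈ 17.67.
≈ 18 years.

18 years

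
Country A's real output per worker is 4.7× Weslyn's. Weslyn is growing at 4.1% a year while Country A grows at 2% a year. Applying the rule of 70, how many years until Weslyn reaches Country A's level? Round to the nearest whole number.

The growth-rate gap is 4.1% − 2% = 2.1 percentage points.
So the ratio between them halves every 70/2.1 ≈ 33.33 years.
A 4.7× gap takes log₂(4.7) ≈ 2.23 halvings to close: 2.23 × 33.33 ≈ 74 years.

≈ 74 years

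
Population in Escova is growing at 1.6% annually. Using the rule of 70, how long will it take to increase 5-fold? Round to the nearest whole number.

Doubling time ≈ 70/1.6 = 43.75 years.
Reaching 5× takes log₂(5) ≈ 2.32 doublings.
2.32 × 43.75 ≈ 102 years.

≈ 102 years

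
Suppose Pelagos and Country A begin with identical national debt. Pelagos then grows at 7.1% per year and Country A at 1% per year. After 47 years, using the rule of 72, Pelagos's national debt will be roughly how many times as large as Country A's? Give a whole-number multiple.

approximately 16 times

Pelagos pulls ahead at 6.1 pp per year, so the ratio doubles every 72/6.1 ≈ 11.80 years.
In 47 years that's 3.98 doublings: 2^3.98 ≈ 16.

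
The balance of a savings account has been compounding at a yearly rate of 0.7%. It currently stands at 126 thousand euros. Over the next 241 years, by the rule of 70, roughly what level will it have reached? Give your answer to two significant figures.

approximately 670 thousand euros

It doubles every 70/0.7 ≈ 100.00 years, so 241 years is 2.41 doublings.
2^2.41 ≈ 5.31; 126 × 5.31 ≈ 670 thousand euros.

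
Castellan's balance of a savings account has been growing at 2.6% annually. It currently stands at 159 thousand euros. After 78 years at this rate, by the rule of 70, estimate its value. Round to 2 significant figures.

≈ 1200 thousand euros

It doubles every 70/2.6 ≈ 26.92 years, so 78 years is 2.90 doublings.
2^2.90 ≈ 7.46; 159 × 7.46 ≈ 1200 thousand euros.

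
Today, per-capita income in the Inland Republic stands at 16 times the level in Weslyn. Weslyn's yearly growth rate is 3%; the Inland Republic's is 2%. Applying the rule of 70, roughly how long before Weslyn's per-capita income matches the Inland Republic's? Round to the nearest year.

The growth-rate gap is 3% − 2% = 1 percentage point.
So the ratio between them halves every 70/1 ≈ 70.00 years.
A 16 times gap closes after 4 halvings: 4 × 70.00 ≈ 280 years.

≈ 280 years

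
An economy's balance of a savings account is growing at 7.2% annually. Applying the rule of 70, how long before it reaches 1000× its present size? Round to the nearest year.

Doubling time ≈ 70/7.2 = 9.72 years.
Reaching 1000× takes log₂(1000) ≈ 9.97 doublings.
9.97 × 9.72 ≈ 97 years.

≈ 97 years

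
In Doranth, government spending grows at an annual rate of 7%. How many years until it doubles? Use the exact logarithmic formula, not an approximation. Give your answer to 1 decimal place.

10.2 years

t = ln(2) / ln(1 + 0.07) = 0.6931 / 0.067659 ≈ 10.24.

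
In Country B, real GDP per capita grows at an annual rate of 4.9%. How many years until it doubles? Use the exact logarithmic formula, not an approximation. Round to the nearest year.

t = ln(2) / ln(1 + 0.049) = 0.6931 / 0.047837 ≈ 14.49.
≈ 14 years.

14 years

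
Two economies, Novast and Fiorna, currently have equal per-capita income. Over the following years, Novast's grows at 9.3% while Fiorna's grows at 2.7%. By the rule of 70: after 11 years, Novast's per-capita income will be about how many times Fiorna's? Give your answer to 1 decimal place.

approximately 2.1 times

Novast pulls ahead at 6.6 pp per year, so the ratio doubles every 70/6.6 ≈ 10.61 years.
In 11 years that's 1.04 doublings: 2^1.04 ≈ 2.1.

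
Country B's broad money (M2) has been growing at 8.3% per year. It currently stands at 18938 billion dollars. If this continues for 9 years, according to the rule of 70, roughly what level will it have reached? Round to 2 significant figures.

roughly 40000 billion dollars

It doubles every 70/8.3 ≈ 8.43 years, so 9 years is 1.07 doublings.
2^1.07 ≈ 2.10; 18938 × 2.10 ≈ 40000 billion dollars.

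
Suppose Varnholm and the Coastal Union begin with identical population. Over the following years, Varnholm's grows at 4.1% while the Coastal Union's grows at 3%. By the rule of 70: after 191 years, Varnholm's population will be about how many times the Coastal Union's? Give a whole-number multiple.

≈ 8 times

Only the 1.1-point difference matters.
70/1.1 ≈ 63.64 years per doubling of the ratio; 191 years gives 3.00 doublings, so ≈ 8×.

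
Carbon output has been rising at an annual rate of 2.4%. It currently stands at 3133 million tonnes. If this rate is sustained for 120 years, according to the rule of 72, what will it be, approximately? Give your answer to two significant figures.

roughly 50000 million tonnes

Doubling time ≈ 72/2.4 = 30.00 years.
120 years is 120/30.00 ≈ 4.00 doublings, a factor of 2^4.00 ≈ 16.00.
3133 × 16.00 ≈ 50000 million tonnes.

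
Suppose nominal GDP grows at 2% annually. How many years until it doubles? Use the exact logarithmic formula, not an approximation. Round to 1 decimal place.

35.0 years

t = ln(2) / ln(1 + 0.02) = 0.6931 / 0.019803 ≈ 35.00.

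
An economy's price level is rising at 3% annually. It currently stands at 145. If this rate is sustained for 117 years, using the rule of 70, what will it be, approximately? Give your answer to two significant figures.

roughly 4700

Doubling time ≈ 70/3 = 23.33 years.
117 years is 117/23.33 ≈ 5.02 doublings, a factor of 2^5.02 ≈ 32.45.
145 × 32.45 ≈ 4700.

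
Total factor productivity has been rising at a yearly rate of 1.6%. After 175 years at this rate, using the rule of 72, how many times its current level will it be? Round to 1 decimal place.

≈ 14.8 times

Doubles every ≈ 45.00 years (72/1.6).
175 years is 3.89 doublings; 2^3.89 ≈ 14.8×.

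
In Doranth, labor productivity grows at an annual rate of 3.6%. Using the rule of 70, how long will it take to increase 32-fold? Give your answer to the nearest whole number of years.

One doubling takes 70/3.6 = 19.44 years.
32 = 2^5, so 5 doublings → 97 years.

around 97 years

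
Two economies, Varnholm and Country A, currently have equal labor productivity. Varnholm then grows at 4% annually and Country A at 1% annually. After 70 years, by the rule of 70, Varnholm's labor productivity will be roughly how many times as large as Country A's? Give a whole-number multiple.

around 8 times

Varnholm pulls ahead at 3 pp per year, so the ratio doubles every 70/3 ≈ 23.33 years.
In 70 years that's 3.00 doublings: 2^3.00 ≈ 8.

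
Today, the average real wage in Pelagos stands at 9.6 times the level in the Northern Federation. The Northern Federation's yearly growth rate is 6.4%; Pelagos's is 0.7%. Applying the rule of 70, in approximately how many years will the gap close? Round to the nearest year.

40 years

the Northern Federation gains on Pelagos at 6.4% − 0.7% = 5.7 points a year.
At that relative rate the gap halves every 70/5.7 ≈ 12.28 years.
A 9.6 times gap takes log₂(9.6) ≈ 3.26 halvings to close: 3.26 × 12.28 ≈ 40 years.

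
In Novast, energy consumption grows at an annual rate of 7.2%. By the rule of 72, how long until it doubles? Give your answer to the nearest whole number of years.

around 10 years

72/7.2 ≈ 10.00, so it doubles roughly every 10 years.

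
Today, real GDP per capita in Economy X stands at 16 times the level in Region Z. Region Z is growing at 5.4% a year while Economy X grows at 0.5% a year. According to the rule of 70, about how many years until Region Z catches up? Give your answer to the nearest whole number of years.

What matters is the difference: 4.9 pp.
Rule of 70 on the gap: the ratio halves every 70/4.9 ≈ 14.29 years.
A 16 times gap closes after 4 halvings: 4 × 14.29 ≈ 57 years.

57 years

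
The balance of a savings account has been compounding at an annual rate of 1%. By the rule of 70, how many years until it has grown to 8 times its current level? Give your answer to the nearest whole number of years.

≈ 210 years

One doubling takes 70/1 = 70.00 years.
8 = 2^3, so 3 doublings → 210 years.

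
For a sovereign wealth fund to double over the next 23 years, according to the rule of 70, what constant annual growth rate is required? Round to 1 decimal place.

70 / 23 ≈ 3.04, so about 3.0% a year.

about 3.0%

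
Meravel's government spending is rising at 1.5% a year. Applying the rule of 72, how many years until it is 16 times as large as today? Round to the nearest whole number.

At 1.5% it doubles every 72/1.5 ≈ 48.00 years.
16× is 4 doublings, so 4 × 48.00 ≈ 192 years.

roughly 192 years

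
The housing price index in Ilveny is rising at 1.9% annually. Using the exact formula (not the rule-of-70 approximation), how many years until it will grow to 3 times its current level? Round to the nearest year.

58 years

t = ln(3) / ln(1 + 0.019) = 1.0986 / 0.018822 ≈ 58.37.
≈ 58 years.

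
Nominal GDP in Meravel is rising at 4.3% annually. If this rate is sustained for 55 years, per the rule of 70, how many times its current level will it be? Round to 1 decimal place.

Doubles every ≈ 16.28 years (70/4.3).
55 years is 3.38 doublings; 2^3.38 ≈ 10.4×.

≈ 10.4 times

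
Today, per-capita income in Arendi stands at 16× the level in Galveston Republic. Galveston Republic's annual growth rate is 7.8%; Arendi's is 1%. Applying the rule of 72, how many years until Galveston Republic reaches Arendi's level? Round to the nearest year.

What matters is the difference: 6.8 pp.
Rule of 72 on the gap: the ratio halves every 72/6.8 ≈ 10.59 years.
A 16× gap closes after 4 halvings: 4 × 10.59 ≈ 42 years.

42 years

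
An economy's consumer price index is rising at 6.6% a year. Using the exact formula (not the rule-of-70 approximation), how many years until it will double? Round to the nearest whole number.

11 years

t = ln(2) / ln(1 + 0.066) = 0.6931 / 0.063913 ≈ 10.84.
≈ 11 years.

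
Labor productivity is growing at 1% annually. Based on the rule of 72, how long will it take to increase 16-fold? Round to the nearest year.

At 1% it doubles every 72/1 ≈ 72.00 years.
16 = 2^4, so 4 doublings → 288 years.

roughly 288 years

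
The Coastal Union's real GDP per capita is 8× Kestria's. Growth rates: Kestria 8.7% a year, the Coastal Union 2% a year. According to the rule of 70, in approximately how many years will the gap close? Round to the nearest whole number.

Kestria gains on the Coastal Union at 8.7% − 2% = 6.7 points a year.
At that relative rate the gap halves every 70/6.7 ≈ 10.45 years.
An 8× gap closes after 3 halvings: 3 × 10.45 ≈ 31 years.

≈ 31 years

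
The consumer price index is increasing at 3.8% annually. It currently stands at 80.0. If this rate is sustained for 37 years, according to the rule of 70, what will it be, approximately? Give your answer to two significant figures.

Doubling time ≈ 70/3.8 = 18.42 years.
37 years is 37/18.42 ≈ 2.01 doublings, a factor of 2^2.01 ≈ 4.03.
80.0 × 4.03 ≈ 320.

about 320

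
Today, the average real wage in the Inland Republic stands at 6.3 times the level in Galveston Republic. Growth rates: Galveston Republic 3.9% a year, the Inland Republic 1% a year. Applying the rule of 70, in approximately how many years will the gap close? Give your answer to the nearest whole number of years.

The growth-rate gap is 3.9% − 1% = 2.9 percentage points.
So the ratio between them halves every 70/2.9 ≈ 24.14 years.
A 6.3 times gap takes log₂(6.3) ≈ 2.66 halvings to close: 2.66 × 24.14 ≈ 64 years.

about 64 years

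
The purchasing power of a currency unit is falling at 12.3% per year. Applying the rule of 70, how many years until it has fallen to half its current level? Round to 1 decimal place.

about 5.7 years

Falling at 12.3%, it halves about every 70/12.3 = 5.69 years.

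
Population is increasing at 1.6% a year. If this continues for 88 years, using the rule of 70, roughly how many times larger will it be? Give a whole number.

70/1.6 ≈ 43.75 years per doubling.
88 years fits 2 doublings: 2^2 = 4.

approximately 4 times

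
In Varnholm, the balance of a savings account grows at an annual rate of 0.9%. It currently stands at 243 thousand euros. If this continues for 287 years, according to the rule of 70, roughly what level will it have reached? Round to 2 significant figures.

≈ 3100 thousand euros

Doubling time ≈ 70/0.9 = 77.78 years.
287 years is 287/77.78 ≈ 3.69 doublings, a factor of 2^3.69 ≈ 12.91.
243 × 12.91 ≈ 3100 thousand euros.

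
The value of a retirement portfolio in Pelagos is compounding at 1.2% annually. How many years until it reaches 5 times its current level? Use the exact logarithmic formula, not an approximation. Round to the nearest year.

135 years

t = ln(5) / ln(1 + 0.012) = 1.6094 / 0.011929 ≈ 134.91.
≈ 135 years.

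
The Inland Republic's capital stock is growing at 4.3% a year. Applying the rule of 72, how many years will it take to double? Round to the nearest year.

≈ 17 years

72/4.3 ≈ 16.74, so it doubles roughly every 17 years.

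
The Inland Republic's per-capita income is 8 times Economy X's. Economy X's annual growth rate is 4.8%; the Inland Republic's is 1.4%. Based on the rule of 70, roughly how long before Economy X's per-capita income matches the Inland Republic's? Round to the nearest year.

approximately 62 years

The growth-rate gap is 4.8% − 1.4% = 3.4 percentage points.
So the ratio between them halves every 70/3.4 ≈ 20.59 years.
An 8 times gap closes after 3 halvings: 3 × 20.59 ≈ 62 years.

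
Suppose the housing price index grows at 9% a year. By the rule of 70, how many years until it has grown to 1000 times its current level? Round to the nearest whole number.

One doubling takes 70/9 = 7.78 years.
1000× is log₂ 1000 ≈ 9.97 doublings, so ≈ 9.97 × 7.78 = 78 years.

≈ 78 years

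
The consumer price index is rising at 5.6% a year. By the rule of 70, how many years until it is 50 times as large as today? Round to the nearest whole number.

One doubling takes 70/5.6 = 12.50 years.
Reaching 50× takes log₂(50) ≈ 5.64 doublings.
5.64 × 12.50 ≈ 71 years.

around 71 years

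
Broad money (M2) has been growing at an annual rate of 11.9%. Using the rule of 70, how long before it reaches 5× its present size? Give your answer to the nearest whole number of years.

At 11.9% it doubles every 70/11.9 ≈ 5.88 years.
Reaching 5× takes log₂(5) ≈ 2.32 doublings.
2.32 × 5.88 ≈ 14 years.

around 14 years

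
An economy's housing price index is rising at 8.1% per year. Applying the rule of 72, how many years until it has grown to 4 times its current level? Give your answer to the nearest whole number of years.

One doubling takes 72/8.1 = 8.89 years.
4× is 2 doublings, so 2 × 8.89 ≈ 18 years.

≈ 18 years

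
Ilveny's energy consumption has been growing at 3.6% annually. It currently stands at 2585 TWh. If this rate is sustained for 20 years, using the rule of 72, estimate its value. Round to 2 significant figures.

around 5200 TWh

It doubles every 72/3.6 ≈ 20.00 years, so 20 years is 1.00 doublings.
2^1.00 ≈ 2.00; 2585 × 2.00 ≈ 5200 TWh.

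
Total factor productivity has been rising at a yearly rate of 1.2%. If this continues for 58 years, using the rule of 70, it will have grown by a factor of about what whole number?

At 1.2% one doubling takes ≈ 58.33 years; 58 years is 1 of them, so ×2.

≈ 2 times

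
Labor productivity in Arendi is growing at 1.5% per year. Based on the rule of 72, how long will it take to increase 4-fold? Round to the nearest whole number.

At 1.5% it doubles every 72/1.5 ≈ 48.00 years.
Getting to 4× needs 2 doublings: 2 × 48.00 ≈ 96 years.

≈ 96 years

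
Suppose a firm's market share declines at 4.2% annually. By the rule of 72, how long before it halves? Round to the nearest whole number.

Falling at 4.2%, it halves about every 72/4.2 = 17.14 years.

about 17 years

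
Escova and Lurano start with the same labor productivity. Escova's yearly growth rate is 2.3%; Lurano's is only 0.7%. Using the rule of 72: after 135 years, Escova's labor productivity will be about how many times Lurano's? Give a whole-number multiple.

Only the 1.6-point difference matters.
72/1.6 ≈ 45.00 years per doubling of the ratio; 135 years gives 3.00 doublings, so ≈ 8×.

roughly 8 times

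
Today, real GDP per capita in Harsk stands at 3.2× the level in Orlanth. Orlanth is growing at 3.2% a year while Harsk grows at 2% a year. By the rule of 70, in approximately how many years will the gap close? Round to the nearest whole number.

What matters is the difference: 1.2 pp.
Rule of 70 on the gap: the ratio halves every 70/1.2 ≈ 58.33 years.
A 3.2× gap takes log₂(3.2) ≈ 1.68 halvings to close: 1.68 × 58.33 ≈ 98 years.

roughly 98 years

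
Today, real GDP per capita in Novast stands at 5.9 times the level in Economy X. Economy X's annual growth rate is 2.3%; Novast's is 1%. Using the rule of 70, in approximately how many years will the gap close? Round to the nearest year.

What matters is the difference: 1.3 pp.
Rule of 70 on the gap: the ratio halves every 70/1.3 ≈ 53.85 years.
A 5.9 times gap takes log₂(5.9) ≈ 2.56 halvings to close: 2.56 × 53.85 ≈ 138 years.

roughly 138 years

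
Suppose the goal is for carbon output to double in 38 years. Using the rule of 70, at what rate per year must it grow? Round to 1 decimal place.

70 / 38 ≈ 1.84, so about 1.8% per year.

roughly 1.8%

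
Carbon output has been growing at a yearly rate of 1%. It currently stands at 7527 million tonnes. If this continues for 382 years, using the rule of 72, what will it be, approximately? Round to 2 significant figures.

It doubles every 72/1 ≈ 72.00 years, so 382 years is 5.31 doublings.
2^5.31 ≈ 39.67; 7527 × 39.67 ≈ 300000 million tonnes.

roughly 300000 million tonnes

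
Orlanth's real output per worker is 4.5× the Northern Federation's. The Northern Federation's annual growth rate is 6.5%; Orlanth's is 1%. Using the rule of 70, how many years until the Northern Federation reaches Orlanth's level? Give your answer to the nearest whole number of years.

≈ 28 years

The growth-rate gap is 6.5% − 1% = 5.5 percentage points.
So the ratio between them halves every 70/5.5 ≈ 12.73 years.
A 4.5× gap takes log₂(4.5) ≈ 2.17 halvings to close: 2.17 × 12.73 ≈ 28 years.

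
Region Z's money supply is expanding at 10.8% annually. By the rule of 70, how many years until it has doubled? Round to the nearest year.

approximately 6 years

Doubling time ≈ 70 / 10.8 = 6.48 years.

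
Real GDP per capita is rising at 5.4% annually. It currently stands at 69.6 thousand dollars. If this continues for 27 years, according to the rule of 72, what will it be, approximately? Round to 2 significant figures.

Doubling time ≈ 72/5.4 = 13.33 years.
27 years is 27/13.33 ≈ 2.03 doublings, a factor of 2^2.03 ≈ 4.08.
69.6 × 4.08 ≈ 280 thousand dollars.

roughly 280 thousand dollars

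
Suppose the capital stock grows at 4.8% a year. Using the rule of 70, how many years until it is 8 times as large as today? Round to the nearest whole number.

44 years

One doubling takes 70/4.8 = 14.58 years.
8 = 2^3, so 3 doublings → 44 years.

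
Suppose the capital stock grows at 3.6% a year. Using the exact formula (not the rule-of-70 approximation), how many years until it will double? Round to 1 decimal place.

19.6 years

t = ln(2) / ln(1 + 0.036) = 0.6931 / 0.035367 ≈ 19.60.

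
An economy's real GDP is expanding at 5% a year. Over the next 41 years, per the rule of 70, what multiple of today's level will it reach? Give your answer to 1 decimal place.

7.6 times

Doubling time ≈ 70/5 = 14.00 years.
41 years / 14.00 ≈ 2.93 doublings → factor 2^2.93 ≈ 7.6.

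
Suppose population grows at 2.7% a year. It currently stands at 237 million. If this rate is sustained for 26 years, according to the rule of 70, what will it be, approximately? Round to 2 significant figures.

Doubling time ≈ 70/2.7 = 25.93 years.
26 years is 26/25.93 ≈ 1.00 doublings, a factor of 2^1.00 ≈ 2.00.
237 × 2.00 ≈ 470 million.

approximately 470 million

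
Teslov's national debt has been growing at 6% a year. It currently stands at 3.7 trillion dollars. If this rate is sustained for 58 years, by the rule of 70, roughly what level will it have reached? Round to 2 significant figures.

approximately 120 trillion dollars

Doubling time ≈ 70/6 = 11.67 years.
58 years is 58/11.67 ≈ 4.97 doublings, a factor of 2^4.97 ≈ 31.34.
3.7 × 31.34 ≈ 120 trillion dollars.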